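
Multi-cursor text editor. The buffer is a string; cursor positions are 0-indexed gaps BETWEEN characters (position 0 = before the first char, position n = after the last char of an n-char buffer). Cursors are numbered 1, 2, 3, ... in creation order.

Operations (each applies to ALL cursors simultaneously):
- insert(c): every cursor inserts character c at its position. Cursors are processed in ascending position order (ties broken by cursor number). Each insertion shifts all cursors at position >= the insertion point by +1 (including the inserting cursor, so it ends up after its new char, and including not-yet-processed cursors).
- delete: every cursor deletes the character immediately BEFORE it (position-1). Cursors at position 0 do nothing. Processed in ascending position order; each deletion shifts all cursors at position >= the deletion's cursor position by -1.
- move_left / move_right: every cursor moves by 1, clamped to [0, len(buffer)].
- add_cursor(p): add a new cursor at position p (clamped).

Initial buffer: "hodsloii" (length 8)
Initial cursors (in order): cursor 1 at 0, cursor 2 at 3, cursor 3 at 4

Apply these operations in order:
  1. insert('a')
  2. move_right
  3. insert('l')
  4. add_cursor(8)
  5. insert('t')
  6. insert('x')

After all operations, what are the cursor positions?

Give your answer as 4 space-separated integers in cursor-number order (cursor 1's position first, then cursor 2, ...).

Answer: 5 14 19 14

Derivation:
After op 1 (insert('a')): buffer="ahodasaloii" (len 11), cursors c1@1 c2@5 c3@7, authorship 1...2.3....
After op 2 (move_right): buffer="ahodasaloii" (len 11), cursors c1@2 c2@6 c3@8, authorship 1...2.3....
After op 3 (insert('l')): buffer="ahlodaslalloii" (len 14), cursors c1@3 c2@8 c3@11, authorship 1.1..2.23.3...
After op 4 (add_cursor(8)): buffer="ahlodaslalloii" (len 14), cursors c1@3 c2@8 c4@8 c3@11, authorship 1.1..2.23.3...
After op 5 (insert('t')): buffer="ahltodaslttalltoii" (len 18), cursors c1@4 c2@11 c4@11 c3@15, authorship 1.11..2.2243.33...
After op 6 (insert('x')): buffer="ahltxodaslttxxalltxoii" (len 22), cursors c1@5 c2@14 c4@14 c3@19, authorship 1.111..2.224243.333...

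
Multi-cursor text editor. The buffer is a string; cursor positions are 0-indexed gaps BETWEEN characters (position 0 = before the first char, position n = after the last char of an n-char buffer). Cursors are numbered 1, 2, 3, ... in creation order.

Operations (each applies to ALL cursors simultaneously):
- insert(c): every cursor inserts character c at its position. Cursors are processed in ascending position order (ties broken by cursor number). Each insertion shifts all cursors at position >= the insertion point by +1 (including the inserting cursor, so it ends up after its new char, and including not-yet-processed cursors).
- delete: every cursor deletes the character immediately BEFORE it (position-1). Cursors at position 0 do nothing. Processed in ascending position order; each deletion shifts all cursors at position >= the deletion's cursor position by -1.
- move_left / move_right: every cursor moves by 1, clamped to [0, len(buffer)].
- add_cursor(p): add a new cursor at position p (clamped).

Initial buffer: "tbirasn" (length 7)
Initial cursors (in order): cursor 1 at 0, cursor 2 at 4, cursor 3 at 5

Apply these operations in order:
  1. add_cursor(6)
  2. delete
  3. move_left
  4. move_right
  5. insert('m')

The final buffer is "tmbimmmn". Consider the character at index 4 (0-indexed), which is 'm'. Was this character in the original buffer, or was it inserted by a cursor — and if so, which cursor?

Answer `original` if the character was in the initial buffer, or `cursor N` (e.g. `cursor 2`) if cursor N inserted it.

Answer: cursor 2

Derivation:
After op 1 (add_cursor(6)): buffer="tbirasn" (len 7), cursors c1@0 c2@4 c3@5 c4@6, authorship .......
After op 2 (delete): buffer="tbin" (len 4), cursors c1@0 c2@3 c3@3 c4@3, authorship ....
After op 3 (move_left): buffer="tbin" (len 4), cursors c1@0 c2@2 c3@2 c4@2, authorship ....
After op 4 (move_right): buffer="tbin" (len 4), cursors c1@1 c2@3 c3@3 c4@3, authorship ....
After op 5 (insert('m')): buffer="tmbimmmn" (len 8), cursors c1@2 c2@7 c3@7 c4@7, authorship .1..234.
Authorship (.=original, N=cursor N): . 1 . . 2 3 4 .
Index 4: author = 2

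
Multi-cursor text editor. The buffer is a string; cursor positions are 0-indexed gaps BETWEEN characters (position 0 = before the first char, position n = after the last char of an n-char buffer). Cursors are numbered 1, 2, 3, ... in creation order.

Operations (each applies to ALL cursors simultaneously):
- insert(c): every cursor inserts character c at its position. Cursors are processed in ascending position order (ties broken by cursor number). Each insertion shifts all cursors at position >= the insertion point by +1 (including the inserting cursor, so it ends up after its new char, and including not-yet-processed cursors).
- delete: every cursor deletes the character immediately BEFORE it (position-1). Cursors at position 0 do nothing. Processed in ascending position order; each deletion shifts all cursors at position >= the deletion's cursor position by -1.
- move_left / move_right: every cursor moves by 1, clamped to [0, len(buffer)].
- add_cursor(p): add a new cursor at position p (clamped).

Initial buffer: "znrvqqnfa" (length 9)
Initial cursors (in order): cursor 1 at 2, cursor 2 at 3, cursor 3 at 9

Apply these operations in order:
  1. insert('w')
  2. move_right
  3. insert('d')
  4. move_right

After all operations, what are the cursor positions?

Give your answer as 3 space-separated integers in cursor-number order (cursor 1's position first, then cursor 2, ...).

Answer: 6 9 15

Derivation:
After op 1 (insert('w')): buffer="znwrwvqqnfaw" (len 12), cursors c1@3 c2@5 c3@12, authorship ..1.2......3
After op 2 (move_right): buffer="znwrwvqqnfaw" (len 12), cursors c1@4 c2@6 c3@12, authorship ..1.2......3
After op 3 (insert('d')): buffer="znwrdwvdqqnfawd" (len 15), cursors c1@5 c2@8 c3@15, authorship ..1.12.2.....33
After op 4 (move_right): buffer="znwrdwvdqqnfawd" (len 15), cursors c1@6 c2@9 c3@15, authorship ..1.12.2.....33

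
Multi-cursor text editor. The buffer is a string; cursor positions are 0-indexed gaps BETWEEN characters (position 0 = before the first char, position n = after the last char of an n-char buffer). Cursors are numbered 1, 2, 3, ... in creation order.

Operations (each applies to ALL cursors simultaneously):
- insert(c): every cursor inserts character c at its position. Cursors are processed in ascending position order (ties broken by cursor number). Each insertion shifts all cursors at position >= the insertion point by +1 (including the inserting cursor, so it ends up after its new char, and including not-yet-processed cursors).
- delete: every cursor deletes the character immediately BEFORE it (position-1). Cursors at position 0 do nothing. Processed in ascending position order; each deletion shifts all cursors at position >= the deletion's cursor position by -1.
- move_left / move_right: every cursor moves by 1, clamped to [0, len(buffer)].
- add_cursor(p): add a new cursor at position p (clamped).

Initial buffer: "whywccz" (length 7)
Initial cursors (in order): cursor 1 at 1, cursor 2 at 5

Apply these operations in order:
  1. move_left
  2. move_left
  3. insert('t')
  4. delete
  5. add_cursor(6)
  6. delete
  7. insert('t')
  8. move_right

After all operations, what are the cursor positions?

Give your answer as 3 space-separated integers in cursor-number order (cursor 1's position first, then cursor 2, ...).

After op 1 (move_left): buffer="whywccz" (len 7), cursors c1@0 c2@4, authorship .......
After op 2 (move_left): buffer="whywccz" (len 7), cursors c1@0 c2@3, authorship .......
After op 3 (insert('t')): buffer="twhytwccz" (len 9), cursors c1@1 c2@5, authorship 1...2....
After op 4 (delete): buffer="whywccz" (len 7), cursors c1@0 c2@3, authorship .......
After op 5 (add_cursor(6)): buffer="whywccz" (len 7), cursors c1@0 c2@3 c3@6, authorship .......
After op 6 (delete): buffer="whwcz" (len 5), cursors c1@0 c2@2 c3@4, authorship .....
After op 7 (insert('t')): buffer="twhtwctz" (len 8), cursors c1@1 c2@4 c3@7, authorship 1..2..3.
After op 8 (move_right): buffer="twhtwctz" (len 8), cursors c1@2 c2@5 c3@8, authorship 1..2..3.

Answer: 2 5 8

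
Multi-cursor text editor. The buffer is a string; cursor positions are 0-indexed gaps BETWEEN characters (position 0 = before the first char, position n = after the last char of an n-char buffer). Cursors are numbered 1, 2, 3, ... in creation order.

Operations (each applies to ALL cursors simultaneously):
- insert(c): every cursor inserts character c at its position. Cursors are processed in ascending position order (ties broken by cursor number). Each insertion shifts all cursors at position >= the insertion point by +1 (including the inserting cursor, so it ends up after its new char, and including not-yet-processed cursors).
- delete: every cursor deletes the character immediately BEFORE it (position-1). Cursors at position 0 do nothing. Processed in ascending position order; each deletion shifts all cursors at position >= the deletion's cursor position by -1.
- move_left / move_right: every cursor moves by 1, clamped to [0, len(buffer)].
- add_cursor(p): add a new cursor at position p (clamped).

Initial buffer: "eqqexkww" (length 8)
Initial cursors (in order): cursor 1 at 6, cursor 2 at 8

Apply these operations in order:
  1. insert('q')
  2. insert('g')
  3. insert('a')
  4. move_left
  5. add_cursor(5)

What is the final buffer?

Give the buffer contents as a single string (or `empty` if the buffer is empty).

After op 1 (insert('q')): buffer="eqqexkqwwq" (len 10), cursors c1@7 c2@10, authorship ......1..2
After op 2 (insert('g')): buffer="eqqexkqgwwqg" (len 12), cursors c1@8 c2@12, authorship ......11..22
After op 3 (insert('a')): buffer="eqqexkqgawwqga" (len 14), cursors c1@9 c2@14, authorship ......111..222
After op 4 (move_left): buffer="eqqexkqgawwqga" (len 14), cursors c1@8 c2@13, authorship ......111..222
After op 5 (add_cursor(5)): buffer="eqqexkqgawwqga" (len 14), cursors c3@5 c1@8 c2@13, authorship ......111..222

Answer: eqqexkqgawwqga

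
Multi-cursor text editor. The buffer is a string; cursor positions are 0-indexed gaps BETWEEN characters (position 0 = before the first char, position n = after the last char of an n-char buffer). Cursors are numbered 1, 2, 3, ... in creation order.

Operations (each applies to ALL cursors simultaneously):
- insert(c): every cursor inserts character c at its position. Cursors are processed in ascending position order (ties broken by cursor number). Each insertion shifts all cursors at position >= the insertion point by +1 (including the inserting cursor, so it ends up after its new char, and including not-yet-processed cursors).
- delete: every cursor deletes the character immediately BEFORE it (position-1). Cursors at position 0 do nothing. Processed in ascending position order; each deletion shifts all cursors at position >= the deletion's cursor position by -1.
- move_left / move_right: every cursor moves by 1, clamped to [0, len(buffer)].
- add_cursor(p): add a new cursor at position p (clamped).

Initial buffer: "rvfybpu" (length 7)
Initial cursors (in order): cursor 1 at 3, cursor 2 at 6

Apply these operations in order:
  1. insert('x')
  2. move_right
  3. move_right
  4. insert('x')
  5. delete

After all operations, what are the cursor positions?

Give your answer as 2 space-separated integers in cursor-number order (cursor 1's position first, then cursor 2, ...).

After op 1 (insert('x')): buffer="rvfxybpxu" (len 9), cursors c1@4 c2@8, authorship ...1...2.
After op 2 (move_right): buffer="rvfxybpxu" (len 9), cursors c1@5 c2@9, authorship ...1...2.
After op 3 (move_right): buffer="rvfxybpxu" (len 9), cursors c1@6 c2@9, authorship ...1...2.
After op 4 (insert('x')): buffer="rvfxybxpxux" (len 11), cursors c1@7 c2@11, authorship ...1..1.2.2
After op 5 (delete): buffer="rvfxybpxu" (len 9), cursors c1@6 c2@9, authorship ...1...2.

Answer: 6 9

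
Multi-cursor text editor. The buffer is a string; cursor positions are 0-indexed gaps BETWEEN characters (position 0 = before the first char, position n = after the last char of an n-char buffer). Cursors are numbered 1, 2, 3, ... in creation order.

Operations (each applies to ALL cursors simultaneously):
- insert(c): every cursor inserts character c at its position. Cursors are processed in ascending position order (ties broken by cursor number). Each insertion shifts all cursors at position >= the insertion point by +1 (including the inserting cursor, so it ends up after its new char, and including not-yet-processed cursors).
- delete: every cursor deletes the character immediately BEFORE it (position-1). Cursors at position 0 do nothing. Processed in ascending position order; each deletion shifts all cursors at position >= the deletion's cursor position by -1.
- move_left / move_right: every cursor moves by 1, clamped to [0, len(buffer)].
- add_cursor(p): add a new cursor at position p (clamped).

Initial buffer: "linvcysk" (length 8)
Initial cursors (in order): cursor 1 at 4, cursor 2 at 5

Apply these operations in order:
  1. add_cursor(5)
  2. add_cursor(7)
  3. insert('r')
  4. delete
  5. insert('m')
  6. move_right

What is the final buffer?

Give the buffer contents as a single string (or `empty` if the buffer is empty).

Answer: linvmcmmysmk

Derivation:
After op 1 (add_cursor(5)): buffer="linvcysk" (len 8), cursors c1@4 c2@5 c3@5, authorship ........
After op 2 (add_cursor(7)): buffer="linvcysk" (len 8), cursors c1@4 c2@5 c3@5 c4@7, authorship ........
After op 3 (insert('r')): buffer="linvrcrrysrk" (len 12), cursors c1@5 c2@8 c3@8 c4@11, authorship ....1.23..4.
After op 4 (delete): buffer="linvcysk" (len 8), cursors c1@4 c2@5 c3@5 c4@7, authorship ........
After op 5 (insert('m')): buffer="linvmcmmysmk" (len 12), cursors c1@5 c2@8 c3@8 c4@11, authorship ....1.23..4.
After op 6 (move_right): buffer="linvmcmmysmk" (len 12), cursors c1@6 c2@9 c3@9 c4@12, authorship ....1.23..4.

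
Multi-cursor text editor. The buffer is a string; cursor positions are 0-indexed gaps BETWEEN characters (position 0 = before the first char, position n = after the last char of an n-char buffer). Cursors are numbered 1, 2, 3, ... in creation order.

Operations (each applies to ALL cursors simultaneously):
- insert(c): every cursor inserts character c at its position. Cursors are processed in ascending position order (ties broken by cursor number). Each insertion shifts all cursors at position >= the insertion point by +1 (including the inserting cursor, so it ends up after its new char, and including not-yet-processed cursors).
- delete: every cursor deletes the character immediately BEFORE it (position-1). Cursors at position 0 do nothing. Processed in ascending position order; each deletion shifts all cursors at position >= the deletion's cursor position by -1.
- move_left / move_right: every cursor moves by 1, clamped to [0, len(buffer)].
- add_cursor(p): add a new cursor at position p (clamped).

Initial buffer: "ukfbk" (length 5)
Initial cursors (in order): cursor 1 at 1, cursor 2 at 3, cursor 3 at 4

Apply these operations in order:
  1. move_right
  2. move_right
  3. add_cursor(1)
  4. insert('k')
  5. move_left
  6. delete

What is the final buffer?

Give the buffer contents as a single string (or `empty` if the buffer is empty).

After op 1 (move_right): buffer="ukfbk" (len 5), cursors c1@2 c2@4 c3@5, authorship .....
After op 2 (move_right): buffer="ukfbk" (len 5), cursors c1@3 c2@5 c3@5, authorship .....
After op 3 (add_cursor(1)): buffer="ukfbk" (len 5), cursors c4@1 c1@3 c2@5 c3@5, authorship .....
After op 4 (insert('k')): buffer="ukkfkbkkk" (len 9), cursors c4@2 c1@5 c2@9 c3@9, authorship .4..1..23
After op 5 (move_left): buffer="ukkfkbkkk" (len 9), cursors c4@1 c1@4 c2@8 c3@8, authorship .4..1..23
After op 6 (delete): buffer="kkkbk" (len 5), cursors c4@0 c1@2 c2@4 c3@4, authorship 4.1.3

Answer: kkkbk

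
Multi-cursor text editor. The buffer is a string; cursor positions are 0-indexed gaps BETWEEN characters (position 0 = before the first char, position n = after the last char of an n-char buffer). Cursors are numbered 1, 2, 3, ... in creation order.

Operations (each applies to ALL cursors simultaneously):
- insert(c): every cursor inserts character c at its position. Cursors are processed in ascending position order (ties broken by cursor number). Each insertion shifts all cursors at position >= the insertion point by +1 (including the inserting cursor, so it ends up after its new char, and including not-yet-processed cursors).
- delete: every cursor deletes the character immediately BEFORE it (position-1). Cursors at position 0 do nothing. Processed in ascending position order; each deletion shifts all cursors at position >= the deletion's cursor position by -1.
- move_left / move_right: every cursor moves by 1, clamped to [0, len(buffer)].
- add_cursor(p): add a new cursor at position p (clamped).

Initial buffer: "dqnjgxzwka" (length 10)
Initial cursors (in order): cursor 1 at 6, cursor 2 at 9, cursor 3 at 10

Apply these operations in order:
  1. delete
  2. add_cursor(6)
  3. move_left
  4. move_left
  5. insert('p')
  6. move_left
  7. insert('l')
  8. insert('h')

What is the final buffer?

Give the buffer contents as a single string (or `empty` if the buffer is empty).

Answer: dqnlhpjlhpgpllhhpzw

Derivation:
After op 1 (delete): buffer="dqnjgzw" (len 7), cursors c1@5 c2@7 c3@7, authorship .......
After op 2 (add_cursor(6)): buffer="dqnjgzw" (len 7), cursors c1@5 c4@6 c2@7 c3@7, authorship .......
After op 3 (move_left): buffer="dqnjgzw" (len 7), cursors c1@4 c4@5 c2@6 c3@6, authorship .......
After op 4 (move_left): buffer="dqnjgzw" (len 7), cursors c1@3 c4@4 c2@5 c3@5, authorship .......
After op 5 (insert('p')): buffer="dqnpjpgppzw" (len 11), cursors c1@4 c4@6 c2@9 c3@9, authorship ...1.4.23..
After op 6 (move_left): buffer="dqnpjpgppzw" (len 11), cursors c1@3 c4@5 c2@8 c3@8, authorship ...1.4.23..
After op 7 (insert('l')): buffer="dqnlpjlpgpllpzw" (len 15), cursors c1@4 c4@7 c2@12 c3@12, authorship ...11.44.2233..
After op 8 (insert('h')): buffer="dqnlhpjlhpgpllhhpzw" (len 19), cursors c1@5 c4@9 c2@16 c3@16, authorship ...111.444.223233..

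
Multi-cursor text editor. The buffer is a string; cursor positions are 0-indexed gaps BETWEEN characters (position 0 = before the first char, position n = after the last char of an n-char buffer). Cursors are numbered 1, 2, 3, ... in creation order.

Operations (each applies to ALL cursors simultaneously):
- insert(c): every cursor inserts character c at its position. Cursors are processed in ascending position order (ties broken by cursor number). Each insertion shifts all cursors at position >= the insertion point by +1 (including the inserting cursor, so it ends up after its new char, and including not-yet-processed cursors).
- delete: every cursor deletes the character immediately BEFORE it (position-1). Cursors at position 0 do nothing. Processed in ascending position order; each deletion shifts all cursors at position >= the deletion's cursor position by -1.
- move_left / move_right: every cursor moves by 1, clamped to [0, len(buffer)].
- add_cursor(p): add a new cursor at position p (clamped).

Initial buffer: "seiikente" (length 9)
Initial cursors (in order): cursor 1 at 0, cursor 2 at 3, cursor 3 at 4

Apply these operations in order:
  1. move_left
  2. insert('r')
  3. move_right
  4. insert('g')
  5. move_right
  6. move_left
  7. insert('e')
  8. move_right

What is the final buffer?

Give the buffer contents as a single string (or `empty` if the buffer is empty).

After op 1 (move_left): buffer="seiikente" (len 9), cursors c1@0 c2@2 c3@3, authorship .........
After op 2 (insert('r')): buffer="rseririkente" (len 12), cursors c1@1 c2@4 c3@6, authorship 1..2.3......
After op 3 (move_right): buffer="rseririkente" (len 12), cursors c1@2 c2@5 c3@7, authorship 1..2.3......
After op 4 (insert('g')): buffer="rsgerigrigkente" (len 15), cursors c1@3 c2@7 c3@10, authorship 1.1.2.23.3.....
After op 5 (move_right): buffer="rsgerigrigkente" (len 15), cursors c1@4 c2@8 c3@11, authorship 1.1.2.23.3.....
After op 6 (move_left): buffer="rsgerigrigkente" (len 15), cursors c1@3 c2@7 c3@10, authorship 1.1.2.23.3.....
After op 7 (insert('e')): buffer="rsgeerigerigekente" (len 18), cursors c1@4 c2@9 c3@13, authorship 1.11.2.223.33.....
After op 8 (move_right): buffer="rsgeerigerigekente" (len 18), cursors c1@5 c2@10 c3@14, authorship 1.11.2.223.33.....

Answer: rsgeerigerigekente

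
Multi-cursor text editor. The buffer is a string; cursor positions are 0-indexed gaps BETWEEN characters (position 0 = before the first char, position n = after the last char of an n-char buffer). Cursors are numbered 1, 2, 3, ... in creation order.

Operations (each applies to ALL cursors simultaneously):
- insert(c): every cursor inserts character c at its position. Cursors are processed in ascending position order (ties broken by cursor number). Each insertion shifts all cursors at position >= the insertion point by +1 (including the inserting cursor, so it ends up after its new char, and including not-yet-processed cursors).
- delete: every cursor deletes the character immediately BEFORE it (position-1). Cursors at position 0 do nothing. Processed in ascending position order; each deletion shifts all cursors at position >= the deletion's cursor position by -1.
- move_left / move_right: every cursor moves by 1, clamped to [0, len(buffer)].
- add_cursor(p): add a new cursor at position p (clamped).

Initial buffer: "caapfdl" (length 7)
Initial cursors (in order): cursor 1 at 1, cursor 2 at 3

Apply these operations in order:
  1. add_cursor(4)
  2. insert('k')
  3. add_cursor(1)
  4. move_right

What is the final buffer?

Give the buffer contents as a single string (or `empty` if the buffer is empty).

Answer: ckaakpkfdl

Derivation:
After op 1 (add_cursor(4)): buffer="caapfdl" (len 7), cursors c1@1 c2@3 c3@4, authorship .......
After op 2 (insert('k')): buffer="ckaakpkfdl" (len 10), cursors c1@2 c2@5 c3@7, authorship .1..2.3...
After op 3 (add_cursor(1)): buffer="ckaakpkfdl" (len 10), cursors c4@1 c1@2 c2@5 c3@7, authorship .1..2.3...
After op 4 (move_right): buffer="ckaakpkfdl" (len 10), cursors c4@2 c1@3 c2@6 c3@8, authorship .1..2.3...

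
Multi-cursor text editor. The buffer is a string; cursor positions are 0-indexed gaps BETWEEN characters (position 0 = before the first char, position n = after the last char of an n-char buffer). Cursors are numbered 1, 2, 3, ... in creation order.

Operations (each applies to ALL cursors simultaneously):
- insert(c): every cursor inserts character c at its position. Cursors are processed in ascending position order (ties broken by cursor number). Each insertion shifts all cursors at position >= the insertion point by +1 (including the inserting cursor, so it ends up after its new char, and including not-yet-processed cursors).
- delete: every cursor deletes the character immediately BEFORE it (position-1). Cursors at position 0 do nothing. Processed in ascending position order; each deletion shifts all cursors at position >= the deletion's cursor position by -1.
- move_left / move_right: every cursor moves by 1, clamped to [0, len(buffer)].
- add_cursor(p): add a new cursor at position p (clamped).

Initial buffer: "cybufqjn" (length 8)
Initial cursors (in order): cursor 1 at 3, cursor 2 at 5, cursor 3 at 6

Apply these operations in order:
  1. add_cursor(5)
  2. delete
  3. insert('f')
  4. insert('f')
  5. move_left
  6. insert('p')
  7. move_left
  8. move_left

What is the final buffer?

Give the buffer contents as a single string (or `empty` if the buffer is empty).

Answer: cyfffffffppppfjn

Derivation:
After op 1 (add_cursor(5)): buffer="cybufqjn" (len 8), cursors c1@3 c2@5 c4@5 c3@6, authorship ........
After op 2 (delete): buffer="cyjn" (len 4), cursors c1@2 c2@2 c3@2 c4@2, authorship ....
After op 3 (insert('f')): buffer="cyffffjn" (len 8), cursors c1@6 c2@6 c3@6 c4@6, authorship ..1234..
After op 4 (insert('f')): buffer="cyffffffffjn" (len 12), cursors c1@10 c2@10 c3@10 c4@10, authorship ..12341234..
After op 5 (move_left): buffer="cyffffffffjn" (len 12), cursors c1@9 c2@9 c3@9 c4@9, authorship ..12341234..
After op 6 (insert('p')): buffer="cyfffffffppppfjn" (len 16), cursors c1@13 c2@13 c3@13 c4@13, authorship ..123412312344..
After op 7 (move_left): buffer="cyfffffffppppfjn" (len 16), cursors c1@12 c2@12 c3@12 c4@12, authorship ..123412312344..
After op 8 (move_left): buffer="cyfffffffppppfjn" (len 16), cursors c1@11 c2@11 c3@11 c4@11, authorship ..123412312344..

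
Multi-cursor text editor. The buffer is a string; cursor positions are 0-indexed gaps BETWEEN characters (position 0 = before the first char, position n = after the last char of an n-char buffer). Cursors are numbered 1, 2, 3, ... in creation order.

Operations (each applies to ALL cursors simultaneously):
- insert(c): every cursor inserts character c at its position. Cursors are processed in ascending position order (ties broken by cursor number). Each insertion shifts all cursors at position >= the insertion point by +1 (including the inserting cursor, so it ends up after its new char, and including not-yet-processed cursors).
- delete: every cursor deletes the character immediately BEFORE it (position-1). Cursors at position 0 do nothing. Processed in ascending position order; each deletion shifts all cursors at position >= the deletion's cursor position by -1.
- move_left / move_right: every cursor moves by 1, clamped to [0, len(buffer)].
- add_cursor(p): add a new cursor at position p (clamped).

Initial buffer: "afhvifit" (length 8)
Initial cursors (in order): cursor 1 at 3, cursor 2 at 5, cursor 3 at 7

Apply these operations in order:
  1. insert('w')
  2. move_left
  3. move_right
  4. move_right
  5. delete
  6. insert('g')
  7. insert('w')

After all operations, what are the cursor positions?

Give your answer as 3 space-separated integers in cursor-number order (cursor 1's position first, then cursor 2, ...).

Answer: 6 10 14

Derivation:
After op 1 (insert('w')): buffer="afhwviwfiwt" (len 11), cursors c1@4 c2@7 c3@10, authorship ...1..2..3.
After op 2 (move_left): buffer="afhwviwfiwt" (len 11), cursors c1@3 c2@6 c3@9, authorship ...1..2..3.
After op 3 (move_right): buffer="afhwviwfiwt" (len 11), cursors c1@4 c2@7 c3@10, authorship ...1..2..3.
After op 4 (move_right): buffer="afhwviwfiwt" (len 11), cursors c1@5 c2@8 c3@11, authorship ...1..2..3.
After op 5 (delete): buffer="afhwiwiw" (len 8), cursors c1@4 c2@6 c3@8, authorship ...1.2.3
After op 6 (insert('g')): buffer="afhwgiwgiwg" (len 11), cursors c1@5 c2@8 c3@11, authorship ...11.22.33
After op 7 (insert('w')): buffer="afhwgwiwgwiwgw" (len 14), cursors c1@6 c2@10 c3@14, authorship ...111.222.333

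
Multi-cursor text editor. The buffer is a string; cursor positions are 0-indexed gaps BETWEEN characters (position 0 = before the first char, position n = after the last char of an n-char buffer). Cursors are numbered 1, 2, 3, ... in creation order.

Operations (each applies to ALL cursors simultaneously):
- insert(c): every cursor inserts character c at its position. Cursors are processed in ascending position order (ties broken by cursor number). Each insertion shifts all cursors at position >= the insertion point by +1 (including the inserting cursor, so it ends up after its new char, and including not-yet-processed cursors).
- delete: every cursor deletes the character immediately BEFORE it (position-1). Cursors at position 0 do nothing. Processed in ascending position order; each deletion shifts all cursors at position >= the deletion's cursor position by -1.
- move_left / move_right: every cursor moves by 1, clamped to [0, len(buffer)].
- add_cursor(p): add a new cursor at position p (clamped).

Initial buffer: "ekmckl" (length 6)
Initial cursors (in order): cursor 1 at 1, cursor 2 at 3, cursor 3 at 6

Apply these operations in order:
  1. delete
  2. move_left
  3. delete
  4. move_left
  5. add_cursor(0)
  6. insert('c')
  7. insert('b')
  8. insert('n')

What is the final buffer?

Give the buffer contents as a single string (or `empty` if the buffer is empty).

After op 1 (delete): buffer="kck" (len 3), cursors c1@0 c2@1 c3@3, authorship ...
After op 2 (move_left): buffer="kck" (len 3), cursors c1@0 c2@0 c3@2, authorship ...
After op 3 (delete): buffer="kk" (len 2), cursors c1@0 c2@0 c3@1, authorship ..
After op 4 (move_left): buffer="kk" (len 2), cursors c1@0 c2@0 c3@0, authorship ..
After op 5 (add_cursor(0)): buffer="kk" (len 2), cursors c1@0 c2@0 c3@0 c4@0, authorship ..
After op 6 (insert('c')): buffer="cccckk" (len 6), cursors c1@4 c2@4 c3@4 c4@4, authorship 1234..
After op 7 (insert('b')): buffer="ccccbbbbkk" (len 10), cursors c1@8 c2@8 c3@8 c4@8, authorship 12341234..
After op 8 (insert('n')): buffer="ccccbbbbnnnnkk" (len 14), cursors c1@12 c2@12 c3@12 c4@12, authorship 123412341234..

Answer: ccccbbbbnnnnkk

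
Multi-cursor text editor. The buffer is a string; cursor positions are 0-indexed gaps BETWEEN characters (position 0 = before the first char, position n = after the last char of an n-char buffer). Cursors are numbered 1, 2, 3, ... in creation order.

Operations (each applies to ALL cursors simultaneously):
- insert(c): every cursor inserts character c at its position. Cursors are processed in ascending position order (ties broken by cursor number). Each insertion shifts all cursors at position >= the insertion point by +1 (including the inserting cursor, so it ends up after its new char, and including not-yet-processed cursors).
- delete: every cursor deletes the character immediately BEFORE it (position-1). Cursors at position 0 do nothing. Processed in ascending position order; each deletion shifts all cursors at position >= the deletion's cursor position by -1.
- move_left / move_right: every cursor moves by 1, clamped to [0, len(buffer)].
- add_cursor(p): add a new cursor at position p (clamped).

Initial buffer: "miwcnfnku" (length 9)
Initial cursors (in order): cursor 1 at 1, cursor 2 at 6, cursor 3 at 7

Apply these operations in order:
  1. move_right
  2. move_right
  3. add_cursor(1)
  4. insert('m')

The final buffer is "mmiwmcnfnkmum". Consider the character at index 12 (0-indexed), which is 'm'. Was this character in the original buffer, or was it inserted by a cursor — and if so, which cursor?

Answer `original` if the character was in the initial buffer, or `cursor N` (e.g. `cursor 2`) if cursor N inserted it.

After op 1 (move_right): buffer="miwcnfnku" (len 9), cursors c1@2 c2@7 c3@8, authorship .........
After op 2 (move_right): buffer="miwcnfnku" (len 9), cursors c1@3 c2@8 c3@9, authorship .........
After op 3 (add_cursor(1)): buffer="miwcnfnku" (len 9), cursors c4@1 c1@3 c2@8 c3@9, authorship .........
After op 4 (insert('m')): buffer="mmiwmcnfnkmum" (len 13), cursors c4@2 c1@5 c2@11 c3@13, authorship .4..1.....2.3
Authorship (.=original, N=cursor N): . 4 . . 1 . . . . . 2 . 3
Index 12: author = 3

Answer: cursor 3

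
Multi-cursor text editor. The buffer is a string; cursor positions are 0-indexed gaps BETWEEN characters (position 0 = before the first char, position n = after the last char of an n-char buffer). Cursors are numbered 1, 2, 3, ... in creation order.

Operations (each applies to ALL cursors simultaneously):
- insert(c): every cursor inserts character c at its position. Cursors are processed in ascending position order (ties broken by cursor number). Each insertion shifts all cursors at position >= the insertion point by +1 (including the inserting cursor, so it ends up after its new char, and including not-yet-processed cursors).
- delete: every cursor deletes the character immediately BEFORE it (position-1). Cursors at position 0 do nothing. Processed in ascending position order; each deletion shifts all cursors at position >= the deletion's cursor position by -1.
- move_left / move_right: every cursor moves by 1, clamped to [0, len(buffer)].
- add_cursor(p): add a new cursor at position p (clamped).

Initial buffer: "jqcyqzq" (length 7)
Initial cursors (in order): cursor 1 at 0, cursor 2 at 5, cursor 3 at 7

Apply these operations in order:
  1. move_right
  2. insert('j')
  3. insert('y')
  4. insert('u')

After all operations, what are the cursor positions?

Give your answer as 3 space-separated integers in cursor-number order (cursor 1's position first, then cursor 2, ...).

Answer: 4 12 16

Derivation:
After op 1 (move_right): buffer="jqcyqzq" (len 7), cursors c1@1 c2@6 c3@7, authorship .......
After op 2 (insert('j')): buffer="jjqcyqzjqj" (len 10), cursors c1@2 c2@8 c3@10, authorship .1.....2.3
After op 3 (insert('y')): buffer="jjyqcyqzjyqjy" (len 13), cursors c1@3 c2@10 c3@13, authorship .11.....22.33
After op 4 (insert('u')): buffer="jjyuqcyqzjyuqjyu" (len 16), cursors c1@4 c2@12 c3@16, authorship .111.....222.333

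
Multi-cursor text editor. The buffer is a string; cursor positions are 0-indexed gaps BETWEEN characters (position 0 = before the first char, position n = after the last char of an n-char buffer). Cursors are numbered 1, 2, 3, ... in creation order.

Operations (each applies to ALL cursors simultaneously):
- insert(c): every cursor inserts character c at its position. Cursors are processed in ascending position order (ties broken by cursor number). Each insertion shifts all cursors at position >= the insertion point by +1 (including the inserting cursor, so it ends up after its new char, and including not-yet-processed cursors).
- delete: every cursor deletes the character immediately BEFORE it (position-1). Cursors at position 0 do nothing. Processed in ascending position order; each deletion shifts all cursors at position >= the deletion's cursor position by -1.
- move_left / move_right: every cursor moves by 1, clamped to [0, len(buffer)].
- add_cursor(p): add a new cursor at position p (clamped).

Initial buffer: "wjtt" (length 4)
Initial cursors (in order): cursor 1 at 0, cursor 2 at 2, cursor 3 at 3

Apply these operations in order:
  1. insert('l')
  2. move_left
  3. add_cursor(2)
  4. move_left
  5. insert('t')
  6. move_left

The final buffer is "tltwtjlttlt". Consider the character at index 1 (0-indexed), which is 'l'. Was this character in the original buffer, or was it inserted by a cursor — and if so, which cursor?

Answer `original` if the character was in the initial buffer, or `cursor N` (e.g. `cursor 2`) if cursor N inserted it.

Answer: cursor 1

Derivation:
After op 1 (insert('l')): buffer="lwjltlt" (len 7), cursors c1@1 c2@4 c3@6, authorship 1..2.3.
After op 2 (move_left): buffer="lwjltlt" (len 7), cursors c1@0 c2@3 c3@5, authorship 1..2.3.
After op 3 (add_cursor(2)): buffer="lwjltlt" (len 7), cursors c1@0 c4@2 c2@3 c3@5, authorship 1..2.3.
After op 4 (move_left): buffer="lwjltlt" (len 7), cursors c1@0 c4@1 c2@2 c3@4, authorship 1..2.3.
After op 5 (insert('t')): buffer="tltwtjlttlt" (len 11), cursors c1@1 c4@3 c2@5 c3@8, authorship 114.2.23.3.
After op 6 (move_left): buffer="tltwtjlttlt" (len 11), cursors c1@0 c4@2 c2@4 c3@7, authorship 114.2.23.3.
Authorship (.=original, N=cursor N): 1 1 4 . 2 . 2 3 . 3 .
Index 1: author = 1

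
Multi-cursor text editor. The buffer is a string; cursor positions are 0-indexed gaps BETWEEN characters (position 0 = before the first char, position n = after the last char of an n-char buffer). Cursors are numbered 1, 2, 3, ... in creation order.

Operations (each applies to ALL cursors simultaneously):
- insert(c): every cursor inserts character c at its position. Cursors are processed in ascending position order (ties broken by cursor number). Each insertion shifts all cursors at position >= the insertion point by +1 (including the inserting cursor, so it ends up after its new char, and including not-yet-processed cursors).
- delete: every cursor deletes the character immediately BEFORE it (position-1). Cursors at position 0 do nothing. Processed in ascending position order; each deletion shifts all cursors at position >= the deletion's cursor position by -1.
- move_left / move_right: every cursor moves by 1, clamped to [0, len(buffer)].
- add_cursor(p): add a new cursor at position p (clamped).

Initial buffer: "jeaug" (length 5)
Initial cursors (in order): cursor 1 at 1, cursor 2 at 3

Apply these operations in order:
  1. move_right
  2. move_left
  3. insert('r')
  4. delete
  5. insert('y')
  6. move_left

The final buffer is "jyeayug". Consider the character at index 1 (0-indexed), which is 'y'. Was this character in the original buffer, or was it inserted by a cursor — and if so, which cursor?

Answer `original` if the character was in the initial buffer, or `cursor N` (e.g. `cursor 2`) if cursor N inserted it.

Answer: cursor 1

Derivation:
After op 1 (move_right): buffer="jeaug" (len 5), cursors c1@2 c2@4, authorship .....
After op 2 (move_left): buffer="jeaug" (len 5), cursors c1@1 c2@3, authorship .....
After op 3 (insert('r')): buffer="jrearug" (len 7), cursors c1@2 c2@5, authorship .1..2..
After op 4 (delete): buffer="jeaug" (len 5), cursors c1@1 c2@3, authorship .....
After op 5 (insert('y')): buffer="jyeayug" (len 7), cursors c1@2 c2@5, authorship .1..2..
After op 6 (move_left): buffer="jyeayug" (len 7), cursors c1@1 c2@4, authorship .1..2..
Authorship (.=original, N=cursor N): . 1 . . 2 . .
Index 1: author = 1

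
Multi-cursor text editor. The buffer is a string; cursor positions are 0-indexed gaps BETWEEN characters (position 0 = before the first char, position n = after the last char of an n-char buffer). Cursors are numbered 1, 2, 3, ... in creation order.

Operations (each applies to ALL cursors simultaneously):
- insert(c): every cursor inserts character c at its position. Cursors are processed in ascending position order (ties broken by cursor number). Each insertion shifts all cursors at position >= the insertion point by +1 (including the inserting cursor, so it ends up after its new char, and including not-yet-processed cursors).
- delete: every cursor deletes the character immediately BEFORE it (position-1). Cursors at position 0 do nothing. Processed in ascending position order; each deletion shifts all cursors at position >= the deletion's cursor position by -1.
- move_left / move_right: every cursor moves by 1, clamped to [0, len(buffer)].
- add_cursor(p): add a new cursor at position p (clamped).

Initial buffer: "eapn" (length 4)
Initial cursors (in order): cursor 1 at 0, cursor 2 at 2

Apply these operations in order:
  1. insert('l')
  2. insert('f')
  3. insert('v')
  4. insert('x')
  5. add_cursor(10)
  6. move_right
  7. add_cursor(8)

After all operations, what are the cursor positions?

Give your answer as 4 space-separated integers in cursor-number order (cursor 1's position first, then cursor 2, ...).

Answer: 5 11 11 8

Derivation:
After op 1 (insert('l')): buffer="lealpn" (len 6), cursors c1@1 c2@4, authorship 1..2..
After op 2 (insert('f')): buffer="lfealfpn" (len 8), cursors c1@2 c2@6, authorship 11..22..
After op 3 (insert('v')): buffer="lfvealfvpn" (len 10), cursors c1@3 c2@8, authorship 111..222..
After op 4 (insert('x')): buffer="lfvxealfvxpn" (len 12), cursors c1@4 c2@10, authorship 1111..2222..
After op 5 (add_cursor(10)): buffer="lfvxealfvxpn" (len 12), cursors c1@4 c2@10 c3@10, authorship 1111..2222..
After op 6 (move_right): buffer="lfvxealfvxpn" (len 12), cursors c1@5 c2@11 c3@11, authorship 1111..2222..
After op 7 (add_cursor(8)): buffer="lfvxealfvxpn" (len 12), cursors c1@5 c4@8 c2@11 c3@11, authorship 1111..2222..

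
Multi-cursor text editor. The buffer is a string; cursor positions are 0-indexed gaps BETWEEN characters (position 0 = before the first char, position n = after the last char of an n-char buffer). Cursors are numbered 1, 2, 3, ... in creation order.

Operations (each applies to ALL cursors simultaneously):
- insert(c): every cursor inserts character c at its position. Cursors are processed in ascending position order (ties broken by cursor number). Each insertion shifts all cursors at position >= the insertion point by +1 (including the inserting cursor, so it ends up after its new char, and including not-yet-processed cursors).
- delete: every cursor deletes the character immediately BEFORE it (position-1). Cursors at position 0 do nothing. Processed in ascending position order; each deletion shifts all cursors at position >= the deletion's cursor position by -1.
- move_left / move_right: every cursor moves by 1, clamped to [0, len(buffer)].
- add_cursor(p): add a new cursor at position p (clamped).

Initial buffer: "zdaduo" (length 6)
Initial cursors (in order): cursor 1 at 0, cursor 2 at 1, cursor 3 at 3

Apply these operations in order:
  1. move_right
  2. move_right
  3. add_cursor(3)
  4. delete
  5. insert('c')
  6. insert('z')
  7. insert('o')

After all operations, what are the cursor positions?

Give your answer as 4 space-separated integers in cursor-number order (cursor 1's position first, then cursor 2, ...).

After op 1 (move_right): buffer="zdaduo" (len 6), cursors c1@1 c2@2 c3@4, authorship ......
After op 2 (move_right): buffer="zdaduo" (len 6), cursors c1@2 c2@3 c3@5, authorship ......
After op 3 (add_cursor(3)): buffer="zdaduo" (len 6), cursors c1@2 c2@3 c4@3 c3@5, authorship ......
After op 4 (delete): buffer="do" (len 2), cursors c1@0 c2@0 c4@0 c3@1, authorship ..
After op 5 (insert('c')): buffer="cccdco" (len 6), cursors c1@3 c2@3 c4@3 c3@5, authorship 124.3.
After op 6 (insert('z')): buffer="ccczzzdczo" (len 10), cursors c1@6 c2@6 c4@6 c3@9, authorship 124124.33.
After op 7 (insert('o')): buffer="ccczzzooodczoo" (len 14), cursors c1@9 c2@9 c4@9 c3@13, authorship 124124124.333.

Answer: 9 9 13 9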